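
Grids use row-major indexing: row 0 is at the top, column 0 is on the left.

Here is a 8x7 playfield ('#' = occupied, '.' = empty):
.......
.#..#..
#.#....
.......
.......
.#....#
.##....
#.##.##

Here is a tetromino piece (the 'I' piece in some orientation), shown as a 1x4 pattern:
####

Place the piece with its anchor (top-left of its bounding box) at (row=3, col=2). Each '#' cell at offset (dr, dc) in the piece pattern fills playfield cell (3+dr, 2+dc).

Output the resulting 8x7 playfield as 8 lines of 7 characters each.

Fill (3+0,2+0) = (3,2)
Fill (3+0,2+1) = (3,3)
Fill (3+0,2+2) = (3,4)
Fill (3+0,2+3) = (3,5)

Answer: .......
.#..#..
#.#....
..####.
.......
.#....#
.##....
#.##.##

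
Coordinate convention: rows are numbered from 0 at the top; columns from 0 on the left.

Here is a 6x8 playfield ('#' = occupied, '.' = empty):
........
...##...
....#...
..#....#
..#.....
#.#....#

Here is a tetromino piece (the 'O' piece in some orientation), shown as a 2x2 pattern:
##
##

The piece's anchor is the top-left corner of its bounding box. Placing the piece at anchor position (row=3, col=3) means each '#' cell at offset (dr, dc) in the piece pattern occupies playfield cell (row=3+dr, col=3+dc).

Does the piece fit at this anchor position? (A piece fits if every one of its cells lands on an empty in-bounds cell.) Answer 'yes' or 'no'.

Answer: yes

Derivation:
Check each piece cell at anchor (3, 3):
  offset (0,0) -> (3,3): empty -> OK
  offset (0,1) -> (3,4): empty -> OK
  offset (1,0) -> (4,3): empty -> OK
  offset (1,1) -> (4,4): empty -> OK
All cells valid: yes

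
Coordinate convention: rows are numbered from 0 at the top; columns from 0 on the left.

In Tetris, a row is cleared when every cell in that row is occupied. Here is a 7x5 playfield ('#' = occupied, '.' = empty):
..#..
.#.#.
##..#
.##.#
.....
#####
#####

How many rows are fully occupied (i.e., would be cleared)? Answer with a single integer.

Answer: 2

Derivation:
Check each row:
  row 0: 4 empty cells -> not full
  row 1: 3 empty cells -> not full
  row 2: 2 empty cells -> not full
  row 3: 2 empty cells -> not full
  row 4: 5 empty cells -> not full
  row 5: 0 empty cells -> FULL (clear)
  row 6: 0 empty cells -> FULL (clear)
Total rows cleared: 2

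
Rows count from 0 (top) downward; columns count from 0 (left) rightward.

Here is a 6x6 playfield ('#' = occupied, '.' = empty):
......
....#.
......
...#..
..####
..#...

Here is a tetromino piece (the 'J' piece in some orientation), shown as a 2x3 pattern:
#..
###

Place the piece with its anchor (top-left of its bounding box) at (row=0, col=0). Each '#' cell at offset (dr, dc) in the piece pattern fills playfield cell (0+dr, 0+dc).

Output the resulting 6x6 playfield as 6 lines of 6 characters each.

Answer: #.....
###.#.
......
...#..
..####
..#...

Derivation:
Fill (0+0,0+0) = (0,0)
Fill (0+1,0+0) = (1,0)
Fill (0+1,0+1) = (1,1)
Fill (0+1,0+2) = (1,2)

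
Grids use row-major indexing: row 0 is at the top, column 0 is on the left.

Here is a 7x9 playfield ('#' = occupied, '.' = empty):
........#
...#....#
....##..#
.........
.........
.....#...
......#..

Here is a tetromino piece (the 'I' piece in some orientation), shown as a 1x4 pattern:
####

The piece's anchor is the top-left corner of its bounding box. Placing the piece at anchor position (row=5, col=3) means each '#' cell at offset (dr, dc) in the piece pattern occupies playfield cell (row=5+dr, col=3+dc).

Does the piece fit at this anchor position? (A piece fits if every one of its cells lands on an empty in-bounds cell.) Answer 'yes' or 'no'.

Check each piece cell at anchor (5, 3):
  offset (0,0) -> (5,3): empty -> OK
  offset (0,1) -> (5,4): empty -> OK
  offset (0,2) -> (5,5): occupied ('#') -> FAIL
  offset (0,3) -> (5,6): empty -> OK
All cells valid: no

Answer: no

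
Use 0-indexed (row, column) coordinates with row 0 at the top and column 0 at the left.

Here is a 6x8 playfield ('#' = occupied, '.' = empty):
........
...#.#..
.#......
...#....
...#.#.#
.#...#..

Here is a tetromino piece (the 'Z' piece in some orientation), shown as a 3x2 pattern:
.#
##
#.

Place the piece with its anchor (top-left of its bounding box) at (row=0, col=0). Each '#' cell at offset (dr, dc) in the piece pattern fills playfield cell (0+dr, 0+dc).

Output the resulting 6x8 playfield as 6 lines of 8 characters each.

Fill (0+0,0+1) = (0,1)
Fill (0+1,0+0) = (1,0)
Fill (0+1,0+1) = (1,1)
Fill (0+2,0+0) = (2,0)

Answer: .#......
##.#.#..
##......
...#....
...#.#.#
.#...#..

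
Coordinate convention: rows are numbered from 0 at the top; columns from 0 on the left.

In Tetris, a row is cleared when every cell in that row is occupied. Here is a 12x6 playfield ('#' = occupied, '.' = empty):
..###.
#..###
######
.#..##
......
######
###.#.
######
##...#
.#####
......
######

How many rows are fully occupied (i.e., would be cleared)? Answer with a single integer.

Check each row:
  row 0: 3 empty cells -> not full
  row 1: 2 empty cells -> not full
  row 2: 0 empty cells -> FULL (clear)
  row 3: 3 empty cells -> not full
  row 4: 6 empty cells -> not full
  row 5: 0 empty cells -> FULL (clear)
  row 6: 2 empty cells -> not full
  row 7: 0 empty cells -> FULL (clear)
  row 8: 3 empty cells -> not full
  row 9: 1 empty cell -> not full
  row 10: 6 empty cells -> not full
  row 11: 0 empty cells -> FULL (clear)
Total rows cleared: 4

Answer: 4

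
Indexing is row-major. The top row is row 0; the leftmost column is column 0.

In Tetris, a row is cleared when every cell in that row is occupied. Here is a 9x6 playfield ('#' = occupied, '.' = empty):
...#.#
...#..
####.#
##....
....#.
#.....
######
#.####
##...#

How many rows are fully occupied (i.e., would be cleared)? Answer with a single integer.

Answer: 1

Derivation:
Check each row:
  row 0: 4 empty cells -> not full
  row 1: 5 empty cells -> not full
  row 2: 1 empty cell -> not full
  row 3: 4 empty cells -> not full
  row 4: 5 empty cells -> not full
  row 5: 5 empty cells -> not full
  row 6: 0 empty cells -> FULL (clear)
  row 7: 1 empty cell -> not full
  row 8: 3 empty cells -> not full
Total rows cleared: 1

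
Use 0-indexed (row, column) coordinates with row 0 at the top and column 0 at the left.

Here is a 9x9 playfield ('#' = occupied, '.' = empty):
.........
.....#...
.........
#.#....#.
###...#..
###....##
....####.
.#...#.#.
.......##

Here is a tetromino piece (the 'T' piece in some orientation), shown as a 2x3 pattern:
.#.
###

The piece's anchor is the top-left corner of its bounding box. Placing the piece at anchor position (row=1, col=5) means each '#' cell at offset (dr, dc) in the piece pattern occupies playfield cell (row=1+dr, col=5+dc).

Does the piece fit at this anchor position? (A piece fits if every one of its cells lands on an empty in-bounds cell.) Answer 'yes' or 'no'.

Answer: yes

Derivation:
Check each piece cell at anchor (1, 5):
  offset (0,1) -> (1,6): empty -> OK
  offset (1,0) -> (2,5): empty -> OK
  offset (1,1) -> (2,6): empty -> OK
  offset (1,2) -> (2,7): empty -> OK
All cells valid: yes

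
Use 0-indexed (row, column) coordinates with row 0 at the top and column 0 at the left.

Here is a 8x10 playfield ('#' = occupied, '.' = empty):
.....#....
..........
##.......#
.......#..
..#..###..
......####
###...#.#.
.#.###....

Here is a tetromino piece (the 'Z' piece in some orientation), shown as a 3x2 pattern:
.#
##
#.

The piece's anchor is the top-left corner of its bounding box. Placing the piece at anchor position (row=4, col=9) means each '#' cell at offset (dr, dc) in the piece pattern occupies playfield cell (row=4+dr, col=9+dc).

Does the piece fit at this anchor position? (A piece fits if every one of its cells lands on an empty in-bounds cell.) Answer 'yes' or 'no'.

Check each piece cell at anchor (4, 9):
  offset (0,1) -> (4,10): out of bounds -> FAIL
  offset (1,0) -> (5,9): occupied ('#') -> FAIL
  offset (1,1) -> (5,10): out of bounds -> FAIL
  offset (2,0) -> (6,9): empty -> OK
All cells valid: no

Answer: no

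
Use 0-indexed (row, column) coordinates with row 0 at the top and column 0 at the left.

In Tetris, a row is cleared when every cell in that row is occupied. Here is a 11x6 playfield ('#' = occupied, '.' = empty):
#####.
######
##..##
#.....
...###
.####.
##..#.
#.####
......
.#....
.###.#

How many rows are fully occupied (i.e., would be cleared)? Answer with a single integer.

Check each row:
  row 0: 1 empty cell -> not full
  row 1: 0 empty cells -> FULL (clear)
  row 2: 2 empty cells -> not full
  row 3: 5 empty cells -> not full
  row 4: 3 empty cells -> not full
  row 5: 2 empty cells -> not full
  row 6: 3 empty cells -> not full
  row 7: 1 empty cell -> not full
  row 8: 6 empty cells -> not full
  row 9: 5 empty cells -> not full
  row 10: 2 empty cells -> not full
Total rows cleared: 1

Answer: 1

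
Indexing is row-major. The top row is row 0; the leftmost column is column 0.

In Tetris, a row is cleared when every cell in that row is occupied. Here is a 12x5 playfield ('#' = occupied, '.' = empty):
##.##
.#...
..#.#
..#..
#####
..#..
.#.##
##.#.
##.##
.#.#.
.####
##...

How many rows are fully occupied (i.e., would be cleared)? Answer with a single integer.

Check each row:
  row 0: 1 empty cell -> not full
  row 1: 4 empty cells -> not full
  row 2: 3 empty cells -> not full
  row 3: 4 empty cells -> not full
  row 4: 0 empty cells -> FULL (clear)
  row 5: 4 empty cells -> not full
  row 6: 2 empty cells -> not full
  row 7: 2 empty cells -> not full
  row 8: 1 empty cell -> not full
  row 9: 3 empty cells -> not full
  row 10: 1 empty cell -> not full
  row 11: 3 empty cells -> not full
Total rows cleared: 1

Answer: 1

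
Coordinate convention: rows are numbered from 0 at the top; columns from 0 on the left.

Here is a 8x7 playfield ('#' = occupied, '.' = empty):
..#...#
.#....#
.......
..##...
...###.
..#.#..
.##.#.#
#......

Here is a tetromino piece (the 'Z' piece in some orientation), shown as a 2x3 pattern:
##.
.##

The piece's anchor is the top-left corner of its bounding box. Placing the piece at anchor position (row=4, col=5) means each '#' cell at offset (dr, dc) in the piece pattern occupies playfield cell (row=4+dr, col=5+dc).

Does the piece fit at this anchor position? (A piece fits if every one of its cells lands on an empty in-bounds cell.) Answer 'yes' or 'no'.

Check each piece cell at anchor (4, 5):
  offset (0,0) -> (4,5): occupied ('#') -> FAIL
  offset (0,1) -> (4,6): empty -> OK
  offset (1,1) -> (5,6): empty -> OK
  offset (1,2) -> (5,7): out of bounds -> FAIL
All cells valid: no

Answer: no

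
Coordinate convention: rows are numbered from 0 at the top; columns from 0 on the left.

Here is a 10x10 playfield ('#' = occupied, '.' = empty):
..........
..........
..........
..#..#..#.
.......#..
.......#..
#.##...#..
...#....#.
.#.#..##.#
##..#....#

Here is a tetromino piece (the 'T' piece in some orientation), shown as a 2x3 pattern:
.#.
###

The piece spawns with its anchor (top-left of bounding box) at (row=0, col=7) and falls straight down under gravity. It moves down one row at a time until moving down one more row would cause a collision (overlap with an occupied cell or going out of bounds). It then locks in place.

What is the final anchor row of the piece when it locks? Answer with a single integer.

Answer: 1

Derivation:
Spawn at (row=0, col=7). Try each row:
  row 0: fits
  row 1: fits
  row 2: blocked -> lock at row 1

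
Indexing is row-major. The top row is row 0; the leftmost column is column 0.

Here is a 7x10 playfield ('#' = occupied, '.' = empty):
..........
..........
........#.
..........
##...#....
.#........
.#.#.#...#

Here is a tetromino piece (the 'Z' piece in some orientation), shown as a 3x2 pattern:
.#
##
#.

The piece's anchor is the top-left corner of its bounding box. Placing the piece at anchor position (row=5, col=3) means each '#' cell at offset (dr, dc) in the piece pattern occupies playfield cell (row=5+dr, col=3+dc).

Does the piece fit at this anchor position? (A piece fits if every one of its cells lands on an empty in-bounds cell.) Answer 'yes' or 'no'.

Answer: no

Derivation:
Check each piece cell at anchor (5, 3):
  offset (0,1) -> (5,4): empty -> OK
  offset (1,0) -> (6,3): occupied ('#') -> FAIL
  offset (1,1) -> (6,4): empty -> OK
  offset (2,0) -> (7,3): out of bounds -> FAIL
All cells valid: no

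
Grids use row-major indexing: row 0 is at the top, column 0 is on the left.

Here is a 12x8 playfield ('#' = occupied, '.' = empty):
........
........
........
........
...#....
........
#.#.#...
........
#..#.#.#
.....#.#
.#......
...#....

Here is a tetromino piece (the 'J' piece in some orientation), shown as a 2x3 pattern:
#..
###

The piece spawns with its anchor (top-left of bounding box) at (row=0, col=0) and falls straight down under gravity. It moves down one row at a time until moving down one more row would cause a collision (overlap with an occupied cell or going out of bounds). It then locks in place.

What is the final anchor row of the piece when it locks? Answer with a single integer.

Answer: 4

Derivation:
Spawn at (row=0, col=0). Try each row:
  row 0: fits
  row 1: fits
  row 2: fits
  row 3: fits
  row 4: fits
  row 5: blocked -> lock at row 4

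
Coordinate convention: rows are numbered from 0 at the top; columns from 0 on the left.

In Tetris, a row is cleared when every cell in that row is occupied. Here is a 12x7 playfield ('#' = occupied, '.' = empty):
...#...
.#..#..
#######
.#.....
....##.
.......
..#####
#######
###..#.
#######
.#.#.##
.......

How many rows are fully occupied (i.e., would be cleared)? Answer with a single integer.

Answer: 3

Derivation:
Check each row:
  row 0: 6 empty cells -> not full
  row 1: 5 empty cells -> not full
  row 2: 0 empty cells -> FULL (clear)
  row 3: 6 empty cells -> not full
  row 4: 5 empty cells -> not full
  row 5: 7 empty cells -> not full
  row 6: 2 empty cells -> not full
  row 7: 0 empty cells -> FULL (clear)
  row 8: 3 empty cells -> not full
  row 9: 0 empty cells -> FULL (clear)
  row 10: 3 empty cells -> not full
  row 11: 7 empty cells -> not full
Total rows cleared: 3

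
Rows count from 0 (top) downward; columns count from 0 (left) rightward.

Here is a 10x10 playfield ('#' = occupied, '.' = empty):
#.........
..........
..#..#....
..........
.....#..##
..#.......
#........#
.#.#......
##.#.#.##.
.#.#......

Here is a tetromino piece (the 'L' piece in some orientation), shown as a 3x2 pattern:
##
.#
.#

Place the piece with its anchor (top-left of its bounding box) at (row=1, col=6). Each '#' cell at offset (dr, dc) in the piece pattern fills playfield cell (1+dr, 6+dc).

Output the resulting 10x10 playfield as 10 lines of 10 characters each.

Answer: #.........
......##..
..#..#.#..
.......#..
.....#..##
..#.......
#........#
.#.#......
##.#.#.##.
.#.#......

Derivation:
Fill (1+0,6+0) = (1,6)
Fill (1+0,6+1) = (1,7)
Fill (1+1,6+1) = (2,7)
Fill (1+2,6+1) = (3,7)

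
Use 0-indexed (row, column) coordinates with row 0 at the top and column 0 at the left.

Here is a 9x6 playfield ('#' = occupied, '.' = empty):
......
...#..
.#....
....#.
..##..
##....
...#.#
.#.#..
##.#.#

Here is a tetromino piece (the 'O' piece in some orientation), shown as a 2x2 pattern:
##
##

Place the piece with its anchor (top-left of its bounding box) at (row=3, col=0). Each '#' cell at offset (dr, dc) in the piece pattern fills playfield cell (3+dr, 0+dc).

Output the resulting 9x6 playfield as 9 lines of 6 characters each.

Answer: ......
...#..
.#....
##..#.
####..
##....
...#.#
.#.#..
##.#.#

Derivation:
Fill (3+0,0+0) = (3,0)
Fill (3+0,0+1) = (3,1)
Fill (3+1,0+0) = (4,0)
Fill (3+1,0+1) = (4,1)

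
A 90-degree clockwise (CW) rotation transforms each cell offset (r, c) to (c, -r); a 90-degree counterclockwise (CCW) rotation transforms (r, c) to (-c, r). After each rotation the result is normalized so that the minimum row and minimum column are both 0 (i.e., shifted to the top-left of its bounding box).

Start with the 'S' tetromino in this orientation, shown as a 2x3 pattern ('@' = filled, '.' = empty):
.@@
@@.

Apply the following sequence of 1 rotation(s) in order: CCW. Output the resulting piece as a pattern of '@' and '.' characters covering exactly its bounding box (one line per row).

Answer: @.
@@
.@

Derivation:
Start:
.@@
@@.
After rotation 1 (CCW):
@.
@@
.@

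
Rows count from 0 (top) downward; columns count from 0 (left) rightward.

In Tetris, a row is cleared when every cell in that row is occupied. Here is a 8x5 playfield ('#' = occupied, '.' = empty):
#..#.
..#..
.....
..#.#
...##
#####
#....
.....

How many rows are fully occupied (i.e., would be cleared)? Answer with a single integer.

Answer: 1

Derivation:
Check each row:
  row 0: 3 empty cells -> not full
  row 1: 4 empty cells -> not full
  row 2: 5 empty cells -> not full
  row 3: 3 empty cells -> not full
  row 4: 3 empty cells -> not full
  row 5: 0 empty cells -> FULL (clear)
  row 6: 4 empty cells -> not full
  row 7: 5 empty cells -> not full
Total rows cleared: 1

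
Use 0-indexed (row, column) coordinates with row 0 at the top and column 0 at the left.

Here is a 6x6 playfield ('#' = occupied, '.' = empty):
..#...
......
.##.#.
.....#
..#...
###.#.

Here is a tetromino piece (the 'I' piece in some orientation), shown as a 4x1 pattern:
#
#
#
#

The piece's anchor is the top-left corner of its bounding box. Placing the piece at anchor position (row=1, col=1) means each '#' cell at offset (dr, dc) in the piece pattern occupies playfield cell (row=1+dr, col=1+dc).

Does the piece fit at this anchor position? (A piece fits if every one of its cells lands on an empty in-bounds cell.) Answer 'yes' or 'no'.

Answer: no

Derivation:
Check each piece cell at anchor (1, 1):
  offset (0,0) -> (1,1): empty -> OK
  offset (1,0) -> (2,1): occupied ('#') -> FAIL
  offset (2,0) -> (3,1): empty -> OK
  offset (3,0) -> (4,1): empty -> OK
All cells valid: no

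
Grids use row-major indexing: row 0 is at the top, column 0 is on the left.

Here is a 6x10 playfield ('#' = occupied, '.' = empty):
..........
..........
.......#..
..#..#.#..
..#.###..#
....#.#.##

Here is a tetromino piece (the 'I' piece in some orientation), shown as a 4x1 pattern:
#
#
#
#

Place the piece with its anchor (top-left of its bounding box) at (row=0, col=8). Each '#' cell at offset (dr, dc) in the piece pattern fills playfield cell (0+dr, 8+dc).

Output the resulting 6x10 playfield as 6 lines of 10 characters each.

Fill (0+0,8+0) = (0,8)
Fill (0+1,8+0) = (1,8)
Fill (0+2,8+0) = (2,8)
Fill (0+3,8+0) = (3,8)

Answer: ........#.
........#.
.......##.
..#..#.##.
..#.###..#
....#.#.##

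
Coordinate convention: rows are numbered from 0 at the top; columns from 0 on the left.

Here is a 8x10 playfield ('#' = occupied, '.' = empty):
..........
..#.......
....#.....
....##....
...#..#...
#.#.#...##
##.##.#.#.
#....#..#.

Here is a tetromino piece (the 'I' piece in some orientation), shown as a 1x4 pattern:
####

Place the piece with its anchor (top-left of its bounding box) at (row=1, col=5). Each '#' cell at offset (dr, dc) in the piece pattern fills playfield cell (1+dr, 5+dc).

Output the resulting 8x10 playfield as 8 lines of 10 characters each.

Fill (1+0,5+0) = (1,5)
Fill (1+0,5+1) = (1,6)
Fill (1+0,5+2) = (1,7)
Fill (1+0,5+3) = (1,8)

Answer: ..........
..#..####.
....#.....
....##....
...#..#...
#.#.#...##
##.##.#.#.
#....#..#.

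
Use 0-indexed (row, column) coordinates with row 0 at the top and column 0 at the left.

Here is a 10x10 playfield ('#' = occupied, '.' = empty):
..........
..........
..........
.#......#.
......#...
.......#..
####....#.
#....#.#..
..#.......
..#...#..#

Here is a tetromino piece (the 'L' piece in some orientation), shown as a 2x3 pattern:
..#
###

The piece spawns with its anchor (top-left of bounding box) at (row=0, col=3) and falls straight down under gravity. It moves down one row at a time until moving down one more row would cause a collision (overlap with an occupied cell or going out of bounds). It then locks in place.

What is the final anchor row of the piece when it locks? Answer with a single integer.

Spawn at (row=0, col=3). Try each row:
  row 0: fits
  row 1: fits
  row 2: fits
  row 3: fits
  row 4: fits
  row 5: blocked -> lock at row 4

Answer: 4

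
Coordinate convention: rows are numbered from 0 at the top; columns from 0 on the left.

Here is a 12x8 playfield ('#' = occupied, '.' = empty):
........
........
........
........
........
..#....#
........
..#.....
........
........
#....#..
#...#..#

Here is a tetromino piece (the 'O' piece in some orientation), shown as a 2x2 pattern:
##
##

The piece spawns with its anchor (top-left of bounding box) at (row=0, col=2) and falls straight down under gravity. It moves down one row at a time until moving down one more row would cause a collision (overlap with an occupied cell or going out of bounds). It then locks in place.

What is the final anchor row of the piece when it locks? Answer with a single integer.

Answer: 3

Derivation:
Spawn at (row=0, col=2). Try each row:
  row 0: fits
  row 1: fits
  row 2: fits
  row 3: fits
  row 4: blocked -> lock at row 3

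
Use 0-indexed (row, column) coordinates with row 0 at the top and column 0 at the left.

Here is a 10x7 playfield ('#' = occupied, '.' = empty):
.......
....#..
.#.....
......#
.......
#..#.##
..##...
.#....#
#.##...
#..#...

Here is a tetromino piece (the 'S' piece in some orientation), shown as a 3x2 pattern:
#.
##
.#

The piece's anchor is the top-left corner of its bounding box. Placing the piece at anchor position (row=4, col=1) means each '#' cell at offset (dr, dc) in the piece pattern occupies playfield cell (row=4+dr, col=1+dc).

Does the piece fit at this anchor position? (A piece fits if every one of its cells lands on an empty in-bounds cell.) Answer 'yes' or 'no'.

Check each piece cell at anchor (4, 1):
  offset (0,0) -> (4,1): empty -> OK
  offset (1,0) -> (5,1): empty -> OK
  offset (1,1) -> (5,2): empty -> OK
  offset (2,1) -> (6,2): occupied ('#') -> FAIL
All cells valid: no

Answer: no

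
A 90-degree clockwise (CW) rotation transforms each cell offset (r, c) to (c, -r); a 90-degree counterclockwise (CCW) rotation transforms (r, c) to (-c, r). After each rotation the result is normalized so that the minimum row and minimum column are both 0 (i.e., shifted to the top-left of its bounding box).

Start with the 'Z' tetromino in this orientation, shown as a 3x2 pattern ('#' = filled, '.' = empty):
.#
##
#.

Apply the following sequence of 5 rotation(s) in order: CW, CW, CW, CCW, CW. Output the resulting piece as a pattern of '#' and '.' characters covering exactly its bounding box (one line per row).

Start:
.#
##
#.
After rotation 1 (CW):
##.
.##
After rotation 2 (CW):
.#
##
#.
After rotation 3 (CW):
##.
.##
After rotation 4 (CCW):
.#
##
#.
After rotation 5 (CW):
##.
.##

Answer: ##.
.##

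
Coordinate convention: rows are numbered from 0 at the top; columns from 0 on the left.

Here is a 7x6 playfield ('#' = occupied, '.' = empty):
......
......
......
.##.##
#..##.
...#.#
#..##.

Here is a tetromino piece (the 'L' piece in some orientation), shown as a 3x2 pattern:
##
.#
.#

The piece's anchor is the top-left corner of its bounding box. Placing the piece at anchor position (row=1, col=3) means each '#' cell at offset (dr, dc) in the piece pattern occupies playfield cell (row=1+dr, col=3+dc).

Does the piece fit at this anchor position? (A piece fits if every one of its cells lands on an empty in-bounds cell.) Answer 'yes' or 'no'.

Answer: no

Derivation:
Check each piece cell at anchor (1, 3):
  offset (0,0) -> (1,3): empty -> OK
  offset (0,1) -> (1,4): empty -> OK
  offset (1,1) -> (2,4): empty -> OK
  offset (2,1) -> (3,4): occupied ('#') -> FAIL
All cells valid: no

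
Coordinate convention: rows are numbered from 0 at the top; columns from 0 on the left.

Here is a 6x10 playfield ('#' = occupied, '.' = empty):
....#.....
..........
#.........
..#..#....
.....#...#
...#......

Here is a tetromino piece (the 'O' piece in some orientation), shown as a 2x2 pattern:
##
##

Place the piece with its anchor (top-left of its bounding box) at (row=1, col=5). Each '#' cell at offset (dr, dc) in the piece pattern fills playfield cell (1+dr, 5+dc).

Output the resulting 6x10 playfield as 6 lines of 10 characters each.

Fill (1+0,5+0) = (1,5)
Fill (1+0,5+1) = (1,6)
Fill (1+1,5+0) = (2,5)
Fill (1+1,5+1) = (2,6)

Answer: ....#.....
.....##...
#....##...
..#..#....
.....#...#
...#......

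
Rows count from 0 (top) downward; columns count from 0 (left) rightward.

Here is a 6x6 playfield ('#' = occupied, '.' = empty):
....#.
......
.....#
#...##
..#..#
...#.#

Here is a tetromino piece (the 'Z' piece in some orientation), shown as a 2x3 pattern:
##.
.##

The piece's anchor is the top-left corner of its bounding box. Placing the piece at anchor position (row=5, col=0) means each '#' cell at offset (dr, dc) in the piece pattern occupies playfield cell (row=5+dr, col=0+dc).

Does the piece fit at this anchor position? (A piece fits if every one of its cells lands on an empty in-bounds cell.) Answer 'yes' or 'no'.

Check each piece cell at anchor (5, 0):
  offset (0,0) -> (5,0): empty -> OK
  offset (0,1) -> (5,1): empty -> OK
  offset (1,1) -> (6,1): out of bounds -> FAIL
  offset (1,2) -> (6,2): out of bounds -> FAIL
All cells valid: no

Answer: no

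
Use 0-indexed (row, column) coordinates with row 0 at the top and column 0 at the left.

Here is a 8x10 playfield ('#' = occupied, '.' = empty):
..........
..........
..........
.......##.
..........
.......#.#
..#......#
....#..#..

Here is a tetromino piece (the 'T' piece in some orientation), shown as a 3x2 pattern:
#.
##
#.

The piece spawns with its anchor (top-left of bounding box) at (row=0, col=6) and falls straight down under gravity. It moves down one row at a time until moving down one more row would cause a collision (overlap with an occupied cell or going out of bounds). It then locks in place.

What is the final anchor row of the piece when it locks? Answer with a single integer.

Spawn at (row=0, col=6). Try each row:
  row 0: fits
  row 1: fits
  row 2: blocked -> lock at row 1

Answer: 1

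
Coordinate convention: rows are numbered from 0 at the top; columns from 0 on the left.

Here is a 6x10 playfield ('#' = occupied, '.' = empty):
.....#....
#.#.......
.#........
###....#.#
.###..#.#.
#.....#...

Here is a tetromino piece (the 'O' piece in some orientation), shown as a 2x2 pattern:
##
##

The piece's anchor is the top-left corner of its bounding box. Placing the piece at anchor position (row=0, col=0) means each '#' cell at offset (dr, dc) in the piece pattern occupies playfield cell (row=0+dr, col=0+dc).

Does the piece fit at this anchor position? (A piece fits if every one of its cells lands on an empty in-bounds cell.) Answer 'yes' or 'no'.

Check each piece cell at anchor (0, 0):
  offset (0,0) -> (0,0): empty -> OK
  offset (0,1) -> (0,1): empty -> OK
  offset (1,0) -> (1,0): occupied ('#') -> FAIL
  offset (1,1) -> (1,1): empty -> OK
All cells valid: no

Answer: no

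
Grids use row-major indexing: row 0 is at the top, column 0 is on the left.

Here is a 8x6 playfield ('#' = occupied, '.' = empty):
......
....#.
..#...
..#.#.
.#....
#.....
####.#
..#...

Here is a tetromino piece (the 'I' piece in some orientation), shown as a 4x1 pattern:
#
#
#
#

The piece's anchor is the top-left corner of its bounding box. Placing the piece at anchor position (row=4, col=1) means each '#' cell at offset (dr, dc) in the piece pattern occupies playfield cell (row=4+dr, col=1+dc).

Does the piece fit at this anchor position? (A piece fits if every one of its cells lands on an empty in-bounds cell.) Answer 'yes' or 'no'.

Answer: no

Derivation:
Check each piece cell at anchor (4, 1):
  offset (0,0) -> (4,1): occupied ('#') -> FAIL
  offset (1,0) -> (5,1): empty -> OK
  offset (2,0) -> (6,1): occupied ('#') -> FAIL
  offset (3,0) -> (7,1): empty -> OK
All cells valid: no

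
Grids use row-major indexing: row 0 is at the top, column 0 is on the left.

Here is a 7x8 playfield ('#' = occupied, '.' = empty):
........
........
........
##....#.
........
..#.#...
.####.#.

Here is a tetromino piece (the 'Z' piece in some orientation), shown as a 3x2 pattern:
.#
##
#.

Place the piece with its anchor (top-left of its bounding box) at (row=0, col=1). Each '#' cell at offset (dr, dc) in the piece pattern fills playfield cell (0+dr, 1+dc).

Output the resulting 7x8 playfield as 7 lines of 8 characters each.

Answer: ..#.....
.##.....
.#......
##....#.
........
..#.#...
.####.#.

Derivation:
Fill (0+0,1+1) = (0,2)
Fill (0+1,1+0) = (1,1)
Fill (0+1,1+1) = (1,2)
Fill (0+2,1+0) = (2,1)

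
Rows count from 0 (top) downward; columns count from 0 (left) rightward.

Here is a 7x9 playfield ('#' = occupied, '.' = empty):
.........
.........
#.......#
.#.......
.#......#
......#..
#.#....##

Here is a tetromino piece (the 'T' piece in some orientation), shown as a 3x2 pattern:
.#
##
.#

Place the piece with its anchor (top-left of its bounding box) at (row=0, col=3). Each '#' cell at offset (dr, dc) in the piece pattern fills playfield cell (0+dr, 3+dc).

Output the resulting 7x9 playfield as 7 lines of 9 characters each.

Answer: ....#....
...##....
#...#...#
.#.......
.#......#
......#..
#.#....##

Derivation:
Fill (0+0,3+1) = (0,4)
Fill (0+1,3+0) = (1,3)
Fill (0+1,3+1) = (1,4)
Fill (0+2,3+1) = (2,4)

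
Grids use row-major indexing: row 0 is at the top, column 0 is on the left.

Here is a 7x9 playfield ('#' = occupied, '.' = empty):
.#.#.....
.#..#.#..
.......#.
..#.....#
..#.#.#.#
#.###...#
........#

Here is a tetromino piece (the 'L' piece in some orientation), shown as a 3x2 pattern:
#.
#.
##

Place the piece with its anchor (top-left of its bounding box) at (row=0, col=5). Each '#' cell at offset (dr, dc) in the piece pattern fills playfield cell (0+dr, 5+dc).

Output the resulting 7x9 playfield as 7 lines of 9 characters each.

Answer: .#.#.#...
.#..###..
.....###.
..#.....#
..#.#.#.#
#.###...#
........#

Derivation:
Fill (0+0,5+0) = (0,5)
Fill (0+1,5+0) = (1,5)
Fill (0+2,5+0) = (2,5)
Fill (0+2,5+1) = (2,6)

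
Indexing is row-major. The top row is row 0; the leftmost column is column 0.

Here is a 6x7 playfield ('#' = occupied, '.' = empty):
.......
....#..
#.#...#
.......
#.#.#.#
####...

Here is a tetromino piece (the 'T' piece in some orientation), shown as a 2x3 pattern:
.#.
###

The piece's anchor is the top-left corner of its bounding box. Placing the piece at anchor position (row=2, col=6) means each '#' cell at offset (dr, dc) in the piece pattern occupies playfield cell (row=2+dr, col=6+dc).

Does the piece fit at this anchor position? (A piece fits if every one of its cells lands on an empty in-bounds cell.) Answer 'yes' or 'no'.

Check each piece cell at anchor (2, 6):
  offset (0,1) -> (2,7): out of bounds -> FAIL
  offset (1,0) -> (3,6): empty -> OK
  offset (1,1) -> (3,7): out of bounds -> FAIL
  offset (1,2) -> (3,8): out of bounds -> FAIL
All cells valid: no

Answer: no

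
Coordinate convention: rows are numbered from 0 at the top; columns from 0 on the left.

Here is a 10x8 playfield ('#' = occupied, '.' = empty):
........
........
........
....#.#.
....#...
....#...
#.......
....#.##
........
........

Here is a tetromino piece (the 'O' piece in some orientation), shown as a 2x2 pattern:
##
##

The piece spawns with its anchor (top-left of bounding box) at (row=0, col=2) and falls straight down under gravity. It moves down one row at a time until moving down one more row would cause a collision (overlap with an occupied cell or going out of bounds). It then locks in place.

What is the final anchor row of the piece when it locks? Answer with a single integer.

Spawn at (row=0, col=2). Try each row:
  row 0: fits
  row 1: fits
  row 2: fits
  row 3: fits
  row 4: fits
  row 5: fits
  row 6: fits
  row 7: fits
  row 8: fits
  row 9: blocked -> lock at row 8

Answer: 8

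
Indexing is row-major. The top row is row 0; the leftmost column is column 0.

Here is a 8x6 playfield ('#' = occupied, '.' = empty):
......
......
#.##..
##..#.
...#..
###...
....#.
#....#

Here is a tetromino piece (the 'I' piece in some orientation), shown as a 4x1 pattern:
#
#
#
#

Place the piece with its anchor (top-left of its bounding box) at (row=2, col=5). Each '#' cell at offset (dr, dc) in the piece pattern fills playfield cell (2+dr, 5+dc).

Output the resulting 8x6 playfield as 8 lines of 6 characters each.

Answer: ......
......
#.##.#
##..##
...#.#
###..#
....#.
#....#

Derivation:
Fill (2+0,5+0) = (2,5)
Fill (2+1,5+0) = (3,5)
Fill (2+2,5+0) = (4,5)
Fill (2+3,5+0) = (5,5)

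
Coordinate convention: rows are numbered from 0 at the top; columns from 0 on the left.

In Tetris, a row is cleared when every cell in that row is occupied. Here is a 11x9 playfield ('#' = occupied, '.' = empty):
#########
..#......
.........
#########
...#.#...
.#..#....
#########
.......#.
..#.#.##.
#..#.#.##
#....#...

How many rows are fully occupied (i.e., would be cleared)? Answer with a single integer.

Answer: 3

Derivation:
Check each row:
  row 0: 0 empty cells -> FULL (clear)
  row 1: 8 empty cells -> not full
  row 2: 9 empty cells -> not full
  row 3: 0 empty cells -> FULL (clear)
  row 4: 7 empty cells -> not full
  row 5: 7 empty cells -> not full
  row 6: 0 empty cells -> FULL (clear)
  row 7: 8 empty cells -> not full
  row 8: 5 empty cells -> not full
  row 9: 4 empty cells -> not full
  row 10: 7 empty cells -> not full
Total rows cleared: 3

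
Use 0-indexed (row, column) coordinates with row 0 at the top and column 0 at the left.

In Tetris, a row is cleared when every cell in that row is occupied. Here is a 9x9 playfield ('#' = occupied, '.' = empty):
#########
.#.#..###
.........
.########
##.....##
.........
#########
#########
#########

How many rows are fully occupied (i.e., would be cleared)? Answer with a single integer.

Answer: 4

Derivation:
Check each row:
  row 0: 0 empty cells -> FULL (clear)
  row 1: 4 empty cells -> not full
  row 2: 9 empty cells -> not full
  row 3: 1 empty cell -> not full
  row 4: 5 empty cells -> not full
  row 5: 9 empty cells -> not full
  row 6: 0 empty cells -> FULL (clear)
  row 7: 0 empty cells -> FULL (clear)
  row 8: 0 empty cells -> FULL (clear)
Total rows cleared: 4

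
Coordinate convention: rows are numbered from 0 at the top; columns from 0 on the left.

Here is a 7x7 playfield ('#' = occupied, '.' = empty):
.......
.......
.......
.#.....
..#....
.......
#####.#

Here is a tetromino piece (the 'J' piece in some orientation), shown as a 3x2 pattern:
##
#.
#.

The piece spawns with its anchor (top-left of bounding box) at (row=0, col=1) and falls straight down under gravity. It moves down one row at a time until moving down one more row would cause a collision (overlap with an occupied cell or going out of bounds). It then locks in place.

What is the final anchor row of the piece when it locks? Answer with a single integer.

Answer: 0

Derivation:
Spawn at (row=0, col=1). Try each row:
  row 0: fits
  row 1: blocked -> lock at row 0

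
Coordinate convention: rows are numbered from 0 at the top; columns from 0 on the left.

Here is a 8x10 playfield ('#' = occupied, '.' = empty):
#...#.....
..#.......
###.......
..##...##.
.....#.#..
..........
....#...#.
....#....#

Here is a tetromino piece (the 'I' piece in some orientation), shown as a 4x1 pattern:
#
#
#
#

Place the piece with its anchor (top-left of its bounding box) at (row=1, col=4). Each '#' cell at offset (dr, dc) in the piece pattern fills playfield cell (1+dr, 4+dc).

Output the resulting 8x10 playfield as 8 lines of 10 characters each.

Answer: #...#.....
..#.#.....
###.#.....
..###..##.
....##.#..
..........
....#...#.
....#....#

Derivation:
Fill (1+0,4+0) = (1,4)
Fill (1+1,4+0) = (2,4)
Fill (1+2,4+0) = (3,4)
Fill (1+3,4+0) = (4,4)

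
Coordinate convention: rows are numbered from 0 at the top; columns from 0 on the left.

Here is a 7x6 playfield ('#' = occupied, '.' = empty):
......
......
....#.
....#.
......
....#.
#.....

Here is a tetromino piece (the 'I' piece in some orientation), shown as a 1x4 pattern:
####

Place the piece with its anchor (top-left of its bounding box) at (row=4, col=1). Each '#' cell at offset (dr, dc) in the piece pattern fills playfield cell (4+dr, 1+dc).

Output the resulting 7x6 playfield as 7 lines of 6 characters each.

Fill (4+0,1+0) = (4,1)
Fill (4+0,1+1) = (4,2)
Fill (4+0,1+2) = (4,3)
Fill (4+0,1+3) = (4,4)

Answer: ......
......
....#.
....#.
.####.
....#.
#.....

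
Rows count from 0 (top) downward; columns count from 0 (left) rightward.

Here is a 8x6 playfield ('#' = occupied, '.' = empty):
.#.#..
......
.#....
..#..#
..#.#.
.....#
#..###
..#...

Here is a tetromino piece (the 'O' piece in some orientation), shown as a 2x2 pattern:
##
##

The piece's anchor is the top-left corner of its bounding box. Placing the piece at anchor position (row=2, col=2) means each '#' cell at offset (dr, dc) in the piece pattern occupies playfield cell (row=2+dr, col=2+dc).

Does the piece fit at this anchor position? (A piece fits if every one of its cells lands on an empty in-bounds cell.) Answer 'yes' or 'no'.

Answer: no

Derivation:
Check each piece cell at anchor (2, 2):
  offset (0,0) -> (2,2): empty -> OK
  offset (0,1) -> (2,3): empty -> OK
  offset (1,0) -> (3,2): occupied ('#') -> FAIL
  offset (1,1) -> (3,3): empty -> OK
All cells valid: no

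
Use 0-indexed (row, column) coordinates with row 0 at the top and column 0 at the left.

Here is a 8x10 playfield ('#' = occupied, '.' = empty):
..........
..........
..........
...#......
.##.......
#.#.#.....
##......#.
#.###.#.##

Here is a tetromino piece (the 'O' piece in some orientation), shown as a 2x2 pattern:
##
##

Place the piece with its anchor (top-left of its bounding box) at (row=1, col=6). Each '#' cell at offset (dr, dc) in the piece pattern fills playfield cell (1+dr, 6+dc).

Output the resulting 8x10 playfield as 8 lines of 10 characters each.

Fill (1+0,6+0) = (1,6)
Fill (1+0,6+1) = (1,7)
Fill (1+1,6+0) = (2,6)
Fill (1+1,6+1) = (2,7)

Answer: ..........
......##..
......##..
...#......
.##.......
#.#.#.....
##......#.
#.###.#.##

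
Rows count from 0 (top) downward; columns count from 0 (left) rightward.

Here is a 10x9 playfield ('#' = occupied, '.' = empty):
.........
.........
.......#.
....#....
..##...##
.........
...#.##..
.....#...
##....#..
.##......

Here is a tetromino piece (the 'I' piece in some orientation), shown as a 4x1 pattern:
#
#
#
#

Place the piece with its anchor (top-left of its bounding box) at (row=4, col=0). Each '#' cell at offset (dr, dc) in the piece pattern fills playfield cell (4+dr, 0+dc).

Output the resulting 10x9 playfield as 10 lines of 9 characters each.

Answer: .........
.........
.......#.
....#....
#.##...##
#........
#..#.##..
#....#...
##....#..
.##......

Derivation:
Fill (4+0,0+0) = (4,0)
Fill (4+1,0+0) = (5,0)
Fill (4+2,0+0) = (6,0)
Fill (4+3,0+0) = (7,0)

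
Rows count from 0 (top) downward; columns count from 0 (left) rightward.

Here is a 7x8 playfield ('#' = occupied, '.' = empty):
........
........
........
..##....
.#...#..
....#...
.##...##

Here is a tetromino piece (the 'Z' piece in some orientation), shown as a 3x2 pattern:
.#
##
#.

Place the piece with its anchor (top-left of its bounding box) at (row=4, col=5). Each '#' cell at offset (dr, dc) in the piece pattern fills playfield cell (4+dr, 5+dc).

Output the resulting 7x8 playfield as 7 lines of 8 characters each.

Answer: ........
........
........
..##....
.#...##.
....###.
.##..###

Derivation:
Fill (4+0,5+1) = (4,6)
Fill (4+1,5+0) = (5,5)
Fill (4+1,5+1) = (5,6)
Fill (4+2,5+0) = (6,5)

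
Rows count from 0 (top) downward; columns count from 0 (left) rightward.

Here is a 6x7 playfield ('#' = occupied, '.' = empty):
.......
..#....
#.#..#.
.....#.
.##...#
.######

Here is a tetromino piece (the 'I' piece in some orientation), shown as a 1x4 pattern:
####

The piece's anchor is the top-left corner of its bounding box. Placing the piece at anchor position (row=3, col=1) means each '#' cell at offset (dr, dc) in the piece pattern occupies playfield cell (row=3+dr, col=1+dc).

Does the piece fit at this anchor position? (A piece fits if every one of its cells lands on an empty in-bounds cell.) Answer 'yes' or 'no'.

Answer: yes

Derivation:
Check each piece cell at anchor (3, 1):
  offset (0,0) -> (3,1): empty -> OK
  offset (0,1) -> (3,2): empty -> OK
  offset (0,2) -> (3,3): empty -> OK
  offset (0,3) -> (3,4): empty -> OK
All cells valid: yes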